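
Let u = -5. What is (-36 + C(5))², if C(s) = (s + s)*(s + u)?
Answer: 1296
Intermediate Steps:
C(s) = 2*s*(-5 + s) (C(s) = (s + s)*(s - 5) = (2*s)*(-5 + s) = 2*s*(-5 + s))
(-36 + C(5))² = (-36 + 2*5*(-5 + 5))² = (-36 + 2*5*0)² = (-36 + 0)² = (-36)² = 1296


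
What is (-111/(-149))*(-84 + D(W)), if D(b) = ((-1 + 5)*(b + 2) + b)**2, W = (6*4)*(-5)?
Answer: 38892180/149 ≈ 2.6102e+5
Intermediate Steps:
W = -120 (W = 24*(-5) = -120)
D(b) = (8 + 5*b)**2 (D(b) = (4*(2 + b) + b)**2 = ((8 + 4*b) + b)**2 = (8 + 5*b)**2)
(-111/(-149))*(-84 + D(W)) = (-111/(-149))*(-84 + (8 + 5*(-120))**2) = (-111*(-1/149))*(-84 + (8 - 600)**2) = 111*(-84 + (-592)**2)/149 = 111*(-84 + 350464)/149 = (111/149)*350380 = 38892180/149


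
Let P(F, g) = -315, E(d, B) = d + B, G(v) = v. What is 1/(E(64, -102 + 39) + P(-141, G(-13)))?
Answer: -1/314 ≈ -0.0031847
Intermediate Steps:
E(d, B) = B + d
1/(E(64, -102 + 39) + P(-141, G(-13))) = 1/(((-102 + 39) + 64) - 315) = 1/((-63 + 64) - 315) = 1/(1 - 315) = 1/(-314) = -1/314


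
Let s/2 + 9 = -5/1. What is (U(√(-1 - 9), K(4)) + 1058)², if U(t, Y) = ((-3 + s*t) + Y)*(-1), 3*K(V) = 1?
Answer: 10054564/9 + 178192*I*√10/3 ≈ 1.1172e+6 + 1.8783e+5*I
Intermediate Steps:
s = -28 (s = -18 + 2*(-5/1) = -18 + 2*(-5*1) = -18 + 2*(-5) = -18 - 10 = -28)
K(V) = ⅓ (K(V) = (⅓)*1 = ⅓)
U(t, Y) = 3 - Y + 28*t (U(t, Y) = ((-3 - 28*t) + Y)*(-1) = (-3 + Y - 28*t)*(-1) = 3 - Y + 28*t)
(U(√(-1 - 9), K(4)) + 1058)² = ((3 - 1*⅓ + 28*√(-1 - 9)) + 1058)² = ((3 - ⅓ + 28*√(-10)) + 1058)² = ((3 - ⅓ + 28*(I*√10)) + 1058)² = ((3 - ⅓ + 28*I*√10) + 1058)² = ((8/3 + 28*I*√10) + 1058)² = (3182/3 + 28*I*√10)²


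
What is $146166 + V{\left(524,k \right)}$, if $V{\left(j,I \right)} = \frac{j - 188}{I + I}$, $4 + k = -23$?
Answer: $\frac{1315438}{9} \approx 1.4616 \cdot 10^{5}$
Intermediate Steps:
$k = -27$ ($k = -4 - 23 = -27$)
$V{\left(j,I \right)} = \frac{-188 + j}{2 I}$
$146166 + V{\left(524,k \right)} = 146166 + \frac{-188 + 524}{2 \left(-27\right)} = 146166 + \frac{1}{2} \left(- \frac{1}{27}\right) 336 = 146166 - \frac{56}{9} = \frac{1315438}{9}$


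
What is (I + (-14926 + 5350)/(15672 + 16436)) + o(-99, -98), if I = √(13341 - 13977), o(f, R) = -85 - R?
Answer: 101957/8027 + 2*I*√159 ≈ 12.702 + 25.219*I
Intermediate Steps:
I = 2*I*√159 (I = √(-636) = 2*I*√159 ≈ 25.219*I)
(I + (-14926 + 5350)/(15672 + 16436)) + o(-99, -98) = (2*I*√159 + (-14926 + 5350)/(15672 + 16436)) + (-85 - 1*(-98)) = (2*I*√159 - 9576/32108) + (-85 + 98) = (2*I*√159 - 9576*1/32108) + 13 = (2*I*√159 - 2394/8027) + 13 = (-2394/8027 + 2*I*√159) + 13 = 101957/8027 + 2*I*√159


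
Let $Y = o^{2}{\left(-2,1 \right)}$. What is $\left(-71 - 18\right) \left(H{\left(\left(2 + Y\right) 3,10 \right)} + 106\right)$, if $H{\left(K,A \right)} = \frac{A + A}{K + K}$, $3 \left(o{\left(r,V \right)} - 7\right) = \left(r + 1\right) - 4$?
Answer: $- \frac{1293793}{137} \approx -9443.8$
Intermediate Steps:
$o{\left(r,V \right)} = 6 + \frac{r}{3}$ ($o{\left(r,V \right)} = 7 + \frac{\left(r + 1\right) - 4}{3} = 7 + \frac{\left(1 + r\right) - 4}{3} = 7 + \frac{-3 + r}{3} = 7 + \left(-1 + \frac{r}{3}\right) = 6 + \frac{r}{3}$)
$Y = \frac{256}{9}$ ($Y = \left(6 + \frac{1}{3} \left(-2\right)\right)^{2} = \left(6 - \frac{2}{3}\right)^{2} = \left(\frac{16}{3}\right)^{2} = \frac{256}{9} \approx 28.444$)
$H{\left(K,A \right)} = \frac{A}{K}$ ($H{\left(K,A \right)} = \frac{2 A}{2 K} = 2 A \frac{1}{2 K} = \frac{A}{K}$)
$\left(-71 - 18\right) \left(H{\left(\left(2 + Y\right) 3,10 \right)} + 106\right) = \left(-71 - 18\right) \left(\frac{10}{\left(2 + \frac{256}{9}\right) 3} + 106\right) = - 89 \left(\frac{10}{\frac{274}{9} \cdot 3} + 106\right) = - 89 \left(\frac{10}{\frac{274}{3}} + 106\right) = - 89 \left(10 \cdot \frac{3}{274} + 106\right) = - 89 \left(\frac{15}{137} + 106\right) = \left(-89\right) \frac{14537}{137} = - \frac{1293793}{137}$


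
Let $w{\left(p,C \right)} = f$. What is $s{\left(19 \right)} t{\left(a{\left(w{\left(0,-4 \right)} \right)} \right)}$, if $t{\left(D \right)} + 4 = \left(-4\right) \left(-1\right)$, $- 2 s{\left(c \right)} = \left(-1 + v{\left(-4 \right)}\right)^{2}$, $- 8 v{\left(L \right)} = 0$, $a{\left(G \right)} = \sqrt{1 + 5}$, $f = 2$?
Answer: $0$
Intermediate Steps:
$w{\left(p,C \right)} = 2$
$a{\left(G \right)} = \sqrt{6}$
$v{\left(L \right)} = 0$ ($v{\left(L \right)} = \left(- \frac{1}{8}\right) 0 = 0$)
$s{\left(c \right)} = - \frac{1}{2}$ ($s{\left(c \right)} = - \frac{\left(-1 + 0\right)^{2}}{2} = - \frac{\left(-1\right)^{2}}{2} = \left(- \frac{1}{2}\right) 1 = - \frac{1}{2}$)
$t{\left(D \right)} = 0$ ($t{\left(D \right)} = -4 - -4 = -4 + 4 = 0$)
$s{\left(19 \right)} t{\left(a{\left(w{\left(0,-4 \right)} \right)} \right)} = \left(- \frac{1}{2}\right) 0 = 0$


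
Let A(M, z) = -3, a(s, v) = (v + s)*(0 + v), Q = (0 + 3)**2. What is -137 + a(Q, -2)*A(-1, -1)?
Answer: -95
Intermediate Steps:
Q = 9 (Q = 3**2 = 9)
a(s, v) = v*(s + v) (a(s, v) = (s + v)*v = v*(s + v))
-137 + a(Q, -2)*A(-1, -1) = -137 - 2*(9 - 2)*(-3) = -137 - 2*7*(-3) = -137 - 14*(-3) = -137 + 42 = -95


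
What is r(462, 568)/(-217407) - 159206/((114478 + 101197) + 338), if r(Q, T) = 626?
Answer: -34747722980/46962738291 ≈ -0.73990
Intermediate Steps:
r(462, 568)/(-217407) - 159206/((114478 + 101197) + 338) = 626/(-217407) - 159206/((114478 + 101197) + 338) = 626*(-1/217407) - 159206/(215675 + 338) = -626/217407 - 159206/216013 = -34747722980/46962738291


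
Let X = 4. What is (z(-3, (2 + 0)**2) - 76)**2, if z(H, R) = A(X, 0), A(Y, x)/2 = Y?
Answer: 4624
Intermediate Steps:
A(Y, x) = 2*Y
z(H, R) = 8 (z(H, R) = 2*4 = 8)
(z(-3, (2 + 0)**2) - 76)**2 = (8 - 76)**2 = (-68)**2 = 4624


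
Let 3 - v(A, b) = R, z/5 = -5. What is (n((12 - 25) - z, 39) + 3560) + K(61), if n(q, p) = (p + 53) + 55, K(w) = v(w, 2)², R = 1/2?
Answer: 14853/4 ≈ 3713.3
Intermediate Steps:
z = -25 (z = 5*(-5) = -25)
R = ½ ≈ 0.50000
v(A, b) = 5/2 (v(A, b) = 3 - 1*½ = 3 - ½ = 5/2)
K(w) = 25/4 (K(w) = (5/2)² = 25/4)
n(q, p) = 108 + p (n(q, p) = (53 + p) + 55 = 108 + p)
(n((12 - 25) - z, 39) + 3560) + K(61) = ((108 + 39) + 3560) + 25/4 = (147 + 3560) + 25/4 = 3707 + 25/4 = 14853/4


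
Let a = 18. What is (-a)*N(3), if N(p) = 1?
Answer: -18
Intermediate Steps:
(-a)*N(3) = -1*18*1 = -18*1 = -18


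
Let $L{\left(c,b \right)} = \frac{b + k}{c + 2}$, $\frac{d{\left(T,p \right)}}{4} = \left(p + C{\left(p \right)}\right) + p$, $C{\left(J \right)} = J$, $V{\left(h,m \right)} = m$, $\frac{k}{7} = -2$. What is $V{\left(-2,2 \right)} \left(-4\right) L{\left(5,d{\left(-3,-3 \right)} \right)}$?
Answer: $\frac{400}{7} \approx 57.143$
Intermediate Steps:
$k = -14$ ($k = 7 \left(-2\right) = -14$)
$d{\left(T,p \right)} = 12 p$ ($d{\left(T,p \right)} = 4 \left(\left(p + p\right) + p\right) = 4 \left(2 p + p\right) = 4 \cdot 3 p = 12 p$)
$L{\left(c,b \right)} = \frac{-14 + b}{2 + c}$ ($L{\left(c,b \right)} = \frac{b - 14}{c + 2} = \frac{-14 + b}{2 + c}$)
$V{\left(-2,2 \right)} \left(-4\right) L{\left(5,d{\left(-3,-3 \right)} \right)} = 2 \left(-4\right) \frac{-14 + 12 \left(-3\right)}{2 + 5} = - 8 \frac{-14 - 36}{7} = - 8 \cdot \frac{1}{7} \left(-50\right) = \left(-8\right) \left(- \frac{50}{7}\right) = \frac{400}{7}$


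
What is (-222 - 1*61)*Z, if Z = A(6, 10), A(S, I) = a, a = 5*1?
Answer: -1415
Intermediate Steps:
a = 5
A(S, I) = 5
Z = 5
(-222 - 1*61)*Z = (-222 - 1*61)*5 = (-222 - 61)*5 = -283*5 = -1415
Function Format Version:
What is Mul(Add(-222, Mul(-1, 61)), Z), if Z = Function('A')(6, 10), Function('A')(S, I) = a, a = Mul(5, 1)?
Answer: -1415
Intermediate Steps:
a = 5
Function('A')(S, I) = 5
Z = 5
Mul(Add(-222, Mul(-1, 61)), Z) = Mul(Add(-222, Mul(-1, 61)), 5) = Mul(Add(-222, -61), 5) = Mul(-283, 5) = -1415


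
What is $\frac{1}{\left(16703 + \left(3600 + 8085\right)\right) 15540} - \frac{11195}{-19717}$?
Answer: $\frac{4938668896117}{8698145085840} \approx 0.56778$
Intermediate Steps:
$\frac{1}{\left(16703 + \left(3600 + 8085\right)\right) 15540} - \frac{11195}{-19717} = \frac{1}{16703 + 11685} \cdot \frac{1}{15540} - - \frac{11195}{19717} = \frac{1}{28388} \cdot \frac{1}{15540} + \frac{11195}{19717} = \frac{1}{441149520} + \frac{11195}{19717} = \frac{4938668896117}{8698145085840}$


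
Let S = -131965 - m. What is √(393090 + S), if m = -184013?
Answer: √445138 ≈ 667.19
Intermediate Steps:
S = 52048 (S = -131965 - 1*(-184013) = -131965 + 184013 = 52048)
√(393090 + S) = √(393090 + 52048) = √445138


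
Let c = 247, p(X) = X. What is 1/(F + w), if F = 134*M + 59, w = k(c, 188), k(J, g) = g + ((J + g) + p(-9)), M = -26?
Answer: -1/2811 ≈ -0.00035575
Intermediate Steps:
k(J, g) = -9 + J + 2*g (k(J, g) = g + ((J + g) - 9) = g + (-9 + J + g) = -9 + J + 2*g)
w = 614 (w = -9 + 247 + 2*188 = -9 + 247 + 376 = 614)
F = -3425 (F = 134*(-26) + 59 = -3484 + 59 = -3425)
1/(F + w) = 1/(-3425 + 614) = 1/(-2811) = -1/2811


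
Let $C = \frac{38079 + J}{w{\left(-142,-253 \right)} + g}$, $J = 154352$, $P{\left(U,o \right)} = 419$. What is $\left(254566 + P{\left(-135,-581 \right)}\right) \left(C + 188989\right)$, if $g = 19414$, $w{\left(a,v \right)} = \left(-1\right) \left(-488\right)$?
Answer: $\frac{319704571007455}{6634} \approx 4.8192 \cdot 10^{10}$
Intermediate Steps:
$w{\left(a,v \right)} = 488$
$C = \frac{192431}{19902}$ ($C = \frac{38079 + 154352}{488 + 19414} = \frac{192431}{19902} \approx 9.6689$)
$\left(254566 + P{\left(-135,-581 \right)}\right) \left(C + 188989\right) = \left(254566 + 419\right) \left(\frac{192431}{19902} + 188989\right) = 254985 \cdot \frac{3761451509}{19902} = \frac{319704571007455}{6634}$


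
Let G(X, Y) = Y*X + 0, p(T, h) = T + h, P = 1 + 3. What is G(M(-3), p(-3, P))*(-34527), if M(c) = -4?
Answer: 138108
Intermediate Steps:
P = 4
G(X, Y) = X*Y (G(X, Y) = X*Y + 0 = X*Y)
G(M(-3), p(-3, P))*(-34527) = -4*(-3 + 4)*(-34527) = -4*1*(-34527) = -4*(-34527) = 138108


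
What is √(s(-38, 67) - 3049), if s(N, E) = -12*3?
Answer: I*√3085 ≈ 55.543*I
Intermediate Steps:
s(N, E) = -36
√(s(-38, 67) - 3049) = √(-36 - 3049) = √(-3085) = I*√3085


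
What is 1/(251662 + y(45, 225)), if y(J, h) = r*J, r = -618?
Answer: 1/223852 ≈ 4.4672e-6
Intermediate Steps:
y(J, h) = -618*J
1/(251662 + y(45, 225)) = 1/(251662 - 618*45) = 1/(251662 - 27810) = 1/223852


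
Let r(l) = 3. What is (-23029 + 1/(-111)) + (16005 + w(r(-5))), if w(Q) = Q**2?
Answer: -778666/111 ≈ -7015.0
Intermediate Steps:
(-23029 + 1/(-111)) + (16005 + w(r(-5))) = (-23029 + 1/(-111)) + (16005 + 3**2) = (-23029 - 1/111) + (16005 + 9) = -2556220/111 + 16014 = -778666/111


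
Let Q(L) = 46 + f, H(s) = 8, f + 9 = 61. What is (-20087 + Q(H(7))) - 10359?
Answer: -30348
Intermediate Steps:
f = 52 (f = -9 + 61 = 52)
Q(L) = 98 (Q(L) = 46 + 52 = 98)
(-20087 + Q(H(7))) - 10359 = (-20087 + 98) - 10359 = -19989 - 10359 = -30348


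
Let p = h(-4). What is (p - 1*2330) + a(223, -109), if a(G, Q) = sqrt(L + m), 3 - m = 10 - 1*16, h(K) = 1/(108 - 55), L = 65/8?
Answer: -123489/53 + sqrt(274)/4 ≈ -2325.8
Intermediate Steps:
L = 65/8 (L = 65*(1/8) = 65/8 ≈ 8.1250)
h(K) = 1/53
m = 9 (m = 3 - (10 - 1*16) = 3 - (10 - 16) = 3 - 1*(-6) = 3 + 6 = 9)
p = 1/53 ≈ 0.018868
a(G, Q) = sqrt(274)/4 (a(G, Q) = sqrt(65/8 + 9) = sqrt(137/8) = sqrt(274)/4)
(p - 1*2330) + a(223, -109) = (1/53 - 1*2330) + sqrt(274)/4 = (1/53 - 2330) + sqrt(274)/4 = -123489/53 + sqrt(274)/4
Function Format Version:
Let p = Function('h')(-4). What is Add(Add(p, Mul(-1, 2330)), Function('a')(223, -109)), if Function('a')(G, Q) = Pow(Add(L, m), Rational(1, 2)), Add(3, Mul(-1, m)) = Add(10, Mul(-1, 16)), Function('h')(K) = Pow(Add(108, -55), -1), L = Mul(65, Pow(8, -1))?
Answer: Add(Rational(-123489, 53), Mul(Rational(1, 4), Pow(274, Rational(1, 2)))) ≈ -2325.8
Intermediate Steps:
L = Rational(65, 8) (L = Mul(65, Rational(1, 8)) = Rational(65, 8) ≈ 8.1250)
Function('h')(K) = Rational(1, 53) (Function('h')(K) = Pow(53, -1) = Rational(1, 53))
m = 9 (m = Add(3, Mul(-1, Add(10, Mul(-1, 16)))) = Add(3, Mul(-1, Add(10, -16))) = Add(3, Mul(-1, -6)) = Add(3, 6) = 9)
p = Rational(1, 53) ≈ 0.018868
Function('a')(G, Q) = Mul(Rational(1, 4), Pow(274, Rational(1, 2))) (Function('a')(G, Q) = Pow(Add(Rational(65, 8), 9), Rational(1, 2)) = Pow(Rational(137, 8), Rational(1, 2)) = Mul(Rational(1, 4), Pow(274, Rational(1, 2))))
Add(Add(p, Mul(-1, 2330)), Function('a')(223, -109)) = Add(Add(Rational(1, 53), Mul(-1, 2330)), Mul(Rational(1, 4), Pow(274, Rational(1, 2)))) = Add(Add(Rational(1, 53), -2330), Mul(Rational(1, 4), Pow(274, Rational(1, 2)))) = Add(Rational(-123489, 53), Mul(Rational(1, 4), Pow(274, Rational(1, 2))))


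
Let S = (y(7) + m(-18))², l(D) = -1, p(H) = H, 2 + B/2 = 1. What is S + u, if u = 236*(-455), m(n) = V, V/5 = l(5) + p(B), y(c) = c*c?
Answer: -106224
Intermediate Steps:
B = -2 (B = -4 + 2*1 = -4 + 2 = -2)
y(c) = c²
V = -15 (V = 5*(-1 - 2) = 5*(-3) = -15)
m(n) = -15
u = -107380
S = 1156 (S = (7² - 15)² = (49 - 15)² = 34² = 1156)
S + u = 1156 - 107380 = -106224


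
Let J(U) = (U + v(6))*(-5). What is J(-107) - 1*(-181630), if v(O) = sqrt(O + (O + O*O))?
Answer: 182165 - 20*sqrt(3) ≈ 1.8213e+5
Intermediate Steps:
v(O) = sqrt(O**2 + 2*O) (v(O) = sqrt(O + (O + O**2)) = sqrt(O**2 + 2*O))
J(U) = -20*sqrt(3) - 5*U (J(U) = (U + sqrt(6*(2 + 6)))*(-5) = (U + sqrt(6*8))*(-5) = (U + sqrt(48))*(-5) = (U + 4*sqrt(3))*(-5) = -20*sqrt(3) - 5*U)
J(-107) - 1*(-181630) = (-20*sqrt(3) - 5*(-107)) - 1*(-181630) = (-20*sqrt(3) + 535) + 181630 = (535 - 20*sqrt(3)) + 181630 = 182165 - 20*sqrt(3)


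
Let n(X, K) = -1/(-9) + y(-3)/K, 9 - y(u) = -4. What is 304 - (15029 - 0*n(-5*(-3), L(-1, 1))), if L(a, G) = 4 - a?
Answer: -14725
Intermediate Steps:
y(u) = 13 (y(u) = 9 - 1*(-4) = 9 + 4 = 13)
n(X, K) = ⅑ + 13/K (n(X, K) = -1/(-9) + 13/K = -1*(-⅑) + 13/K = ⅑ + 13/K)
304 - (15029 - 0*n(-5*(-3), L(-1, 1))) = 304 - (15029 - 0*(117 + (4 - 1*(-1)))/(9*(4 - 1*(-1)))) = 304 - (15029 - 0*(117 + (4 + 1))/(9*(4 + 1))) = 304 - (15029 - 0*(⅑)*(117 + 5)/5) = 304 - (15029 - 0*(⅑)*(⅕)*122) = 304 - (15029 - 0*122/45) = 304 - (15029 - 1*0) = 304 - (15029 + 0) = 304 - 1*15029 = 304 - 15029 = -14725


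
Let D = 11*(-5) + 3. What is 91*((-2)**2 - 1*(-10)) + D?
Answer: 1222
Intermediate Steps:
D = -52 (D = -55 + 3 = -52)
91*((-2)**2 - 1*(-10)) + D = 91*((-2)**2 - 1*(-10)) - 52 = 91*(4 + 10) - 52 = 91*14 - 52 = 1274 - 52 = 1222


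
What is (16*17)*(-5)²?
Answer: 6800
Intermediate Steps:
(16*17)*(-5)² = 272*25 = 6800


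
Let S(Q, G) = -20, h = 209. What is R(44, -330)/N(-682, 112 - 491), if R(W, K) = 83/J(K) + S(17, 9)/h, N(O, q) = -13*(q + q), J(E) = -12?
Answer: -17587/24713832 ≈ -0.00071163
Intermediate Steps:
N(O, q) = -26*q
R(W, K) = -17587/2508 (R(W, K) = 83/(-12) - 20/209 = 83*(-1/12) - 20*1/209 = -83/12 - 20/209 = -17587/2508)
R(44, -330)/N(-682, 112 - 491) = -17587*(-1/(26*(112 - 491)))/2508 = -17587/(2508*((-26*(-379)))) = -17587/2508/9854 = -17587/2508*1/9854 = -17587/24713832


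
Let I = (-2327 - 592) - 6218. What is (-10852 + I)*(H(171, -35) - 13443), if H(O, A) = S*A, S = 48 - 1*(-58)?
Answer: 342871317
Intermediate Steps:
S = 106 (S = 48 + 58 = 106)
I = -9137 (I = -2919 - 6218 = -9137)
H(O, A) = 106*A
(-10852 + I)*(H(171, -35) - 13443) = (-10852 - 9137)*(106*(-35) - 13443) = -19989*(-3710 - 13443) = -19989*(-17153) = 342871317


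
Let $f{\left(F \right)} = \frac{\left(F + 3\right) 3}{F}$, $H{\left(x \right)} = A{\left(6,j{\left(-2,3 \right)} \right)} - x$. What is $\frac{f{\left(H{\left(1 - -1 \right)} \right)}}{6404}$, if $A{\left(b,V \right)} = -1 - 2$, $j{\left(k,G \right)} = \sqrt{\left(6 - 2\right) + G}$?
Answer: $\frac{3}{16010} \approx 0.00018738$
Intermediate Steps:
$j{\left(k,G \right)} = \sqrt{4 + G}$ ($j{\left(k,G \right)} = \sqrt{\left(6 - 2\right) + G} = \sqrt{4 + G}$)
$A{\left(b,V \right)} = -3$
$H{\left(x \right)} = -3 - x$
$f{\left(F \right)} = \frac{9 + 3 F}{F}$ ($f{\left(F \right)} = \frac{\left(3 + F\right) 3}{F} = \frac{9 + 3 F}{F}$)
$\frac{f{\left(H{\left(1 - -1 \right)} \right)}}{6404} = \frac{3 + \frac{9}{-3 - \left(1 - -1\right)}}{6404} = \left(3 + \frac{9}{-3 - \left(1 + 1\right)}\right) \frac{1}{6404} = \left(3 + \frac{9}{-3 - 2}\right) \frac{1}{6404} = \left(3 + \frac{9}{-5}\right) \frac{1}{6404} = \left(3 + 9 \left(- \frac{1}{5}\right)\right) \frac{1}{6404} = \left(3 - \frac{9}{5}\right) \frac{1}{6404} = \frac{6}{5} \cdot \frac{1}{6404} = \frac{3}{16010}$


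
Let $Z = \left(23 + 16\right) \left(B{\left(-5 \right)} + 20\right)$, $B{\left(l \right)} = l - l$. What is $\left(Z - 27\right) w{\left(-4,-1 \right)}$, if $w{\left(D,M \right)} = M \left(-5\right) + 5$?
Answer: $7530$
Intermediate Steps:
$w{\left(D,M \right)} = 5 - 5 M$ ($w{\left(D,M \right)} = - 5 M + 5 = 5 - 5 M$)
$B{\left(l \right)} = 0$
$Z = 780$ ($Z = \left(23 + 16\right) \left(0 + 20\right) = 39 \cdot 20 = 780$)
$\left(Z - 27\right) w{\left(-4,-1 \right)} = \left(780 - 27\right) \left(5 - -5\right) = 753 \left(5 + 5\right) = 753 \cdot 10 = 7530$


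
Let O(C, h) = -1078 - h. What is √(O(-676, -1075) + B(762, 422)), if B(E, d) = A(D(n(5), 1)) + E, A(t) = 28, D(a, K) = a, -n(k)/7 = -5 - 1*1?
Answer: √787 ≈ 28.054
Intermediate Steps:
n(k) = 42 (n(k) = -7*(-5 - 1*1) = -7*(-5 - 1) = -7*(-6) = 42)
B(E, d) = 28 + E
√(O(-676, -1075) + B(762, 422)) = √((-1078 - 1*(-1075)) + (28 + 762)) = √((-1078 + 1075) + 790) = √(-3 + 790) = √787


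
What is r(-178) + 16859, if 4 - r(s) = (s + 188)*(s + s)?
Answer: 20423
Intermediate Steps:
r(s) = 4 - 2*s*(188 + s) (r(s) = 4 - (s + 188)*(s + s) = 4 - (188 + s)*2*s = 4 - 2*s*(188 + s))
r(-178) + 16859 = (4 - 376*(-178) - 2*(-178)²) + 16859 = (4 + 66928 - 2*31684) + 16859 = (4 + 66928 - 63368) + 16859 = 3564 + 16859 = 20423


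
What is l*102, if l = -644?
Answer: -65688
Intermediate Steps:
l*102 = -644*102 = -65688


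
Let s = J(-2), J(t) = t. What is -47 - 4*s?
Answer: -39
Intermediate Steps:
s = -2
-47 - 4*s = -47 - 4*(-2) = -47 + 8 = -39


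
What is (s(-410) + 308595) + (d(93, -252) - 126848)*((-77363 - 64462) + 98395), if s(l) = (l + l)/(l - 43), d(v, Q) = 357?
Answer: 2488697165245/453 ≈ 5.4938e+9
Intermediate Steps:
s(l) = 2*l/(-43 + l) (s(l) = (2*l)/(-43 + l) = 2*l/(-43 + l))
(s(-410) + 308595) + (d(93, -252) - 126848)*((-77363 - 64462) + 98395) = (2*(-410)/(-43 - 410) + 308595) + (357 - 126848)*((-77363 - 64462) + 98395) = (2*(-410)/(-453) + 308595) - 126491*(-141825 + 98395) = (2*(-410)*(-1/453) + 308595) - 126491*(-43430) = (820/453 + 308595) + 5493504130 = 139794355/453 + 5493504130 = 2488697165245/453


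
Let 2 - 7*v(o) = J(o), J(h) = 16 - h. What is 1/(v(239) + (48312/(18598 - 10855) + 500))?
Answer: 18067/9726953 ≈ 0.0018574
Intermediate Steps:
v(o) = -2 + o/7 (v(o) = 2/7 - (16 - o)/7 = 2/7 + (-16/7 + o/7) = -2 + o/7)
1/(v(239) + (48312/(18598 - 10855) + 500)) = 1/((-2 + (1/7)*239) + (48312/(18598 - 10855) + 500)) = 1/((-2 + 239/7) + (48312/7743 + 500)) = 1/(225/7 + (48312*(1/7743) + 500)) = 1/(225/7 + (16104/2581 + 500)) = 1/(225/7 + 1306604/2581) = 1/(9726953/18067) = 18067/9726953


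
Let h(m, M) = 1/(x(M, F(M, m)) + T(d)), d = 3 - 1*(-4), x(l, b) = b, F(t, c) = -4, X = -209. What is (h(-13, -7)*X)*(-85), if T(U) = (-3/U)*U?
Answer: -17765/7 ≈ -2537.9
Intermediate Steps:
d = 7 (d = 3 + 4 = 7)
T(U) = -3
h(m, M) = -⅐ (h(m, M) = 1/(-4 - 3) = 1/(-7) = -⅐)
(h(-13, -7)*X)*(-85) = -⅐*(-209)*(-85) = (209/7)*(-85) = -17765/7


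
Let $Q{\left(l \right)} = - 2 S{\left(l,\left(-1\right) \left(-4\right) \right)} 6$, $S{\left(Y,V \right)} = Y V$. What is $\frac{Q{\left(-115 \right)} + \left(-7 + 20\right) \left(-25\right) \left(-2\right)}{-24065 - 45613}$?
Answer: $- \frac{3085}{34839} \approx -0.08855$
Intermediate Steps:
$S{\left(Y,V \right)} = V Y$
$Q{\left(l \right)} = - 48 l$ ($Q{\left(l \right)} = - 2 \left(-1\right) \left(-4\right) l 6 = - 2 \cdot 4 l 6 = - 8 l 6 = - 48 l$)
$\frac{Q{\left(-115 \right)} + \left(-7 + 20\right) \left(-25\right) \left(-2\right)}{-24065 - 45613} = \frac{\left(-48\right) \left(-115\right) + \left(-7 + 20\right) \left(-25\right) \left(-2\right)}{-24065 - 45613} = \frac{5520 + 13 \left(-25\right) \left(-2\right)}{-69678} = \left(5520 - -650\right) \left(- \frac{1}{69678}\right) = \left(5520 + 650\right) \left(- \frac{1}{69678}\right) = 6170 \left(- \frac{1}{69678}\right) = - \frac{3085}{34839}$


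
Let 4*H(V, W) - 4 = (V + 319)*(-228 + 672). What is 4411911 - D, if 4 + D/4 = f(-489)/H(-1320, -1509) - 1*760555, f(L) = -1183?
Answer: 414115134219/55555 ≈ 7.4541e+6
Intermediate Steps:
H(V, W) = 35410 + 111*V (H(V, W) = 1 + ((V + 319)*(-228 + 672))/4 = 1 + ((319 + V)*444)/4 = 1 + (141636 + 444*V)/4 = 1 + (35409 + 111*V) = 35410 + 111*V)
D = -169011418614/55555 (D = -16 + 4*(-1183/(35410 + 111*(-1320)) - 1*760555) = -16 + 4*(-1183/(35410 - 146520) - 760555) = -16 + 4*(-1183/(-111110) - 760555) = -16 + 4*(-1183*(-1/111110) - 760555) = -16 + 4*(1183/111110 - 760555) = -16 + 4*(-84505264867/111110) = -16 - 169010529734/55555 = -169011418614/55555 ≈ -3.0422e+6)
4411911 - D = 4411911 - 1*(-169011418614/55555) = 4411911 + 169011418614/55555 = 414115134219/55555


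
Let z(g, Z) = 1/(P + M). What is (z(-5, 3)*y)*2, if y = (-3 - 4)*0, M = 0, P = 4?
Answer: 0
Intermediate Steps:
y = 0 (y = -7*0 = 0)
z(g, Z) = ¼ (z(g, Z) = 1/(4 + 0) = 1/4 = ¼)
(z(-5, 3)*y)*2 = ((¼)*0)*2 = 0*2 = 0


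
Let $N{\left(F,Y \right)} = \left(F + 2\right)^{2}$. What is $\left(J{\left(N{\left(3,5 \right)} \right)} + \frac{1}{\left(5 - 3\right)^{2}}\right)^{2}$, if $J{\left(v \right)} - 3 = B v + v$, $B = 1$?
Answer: $\frac{45369}{16} \approx 2835.6$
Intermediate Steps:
$N{\left(F,Y \right)} = \left(2 + F\right)^{2}$
$J{\left(v \right)} = 3 + 2 v$ ($J{\left(v \right)} = 3 + \left(1 v + v\right) = 3 + \left(v + v\right) = 3 + 2 v$)
$\left(J{\left(N{\left(3,5 \right)} \right)} + \frac{1}{\left(5 - 3\right)^{2}}\right)^{2} = \left(\left(3 + 2 \left(2 + 3\right)^{2}\right) + \frac{1}{\left(5 - 3\right)^{2}}\right)^{2} = \left(\left(3 + 2 \cdot 5^{2}\right) + \frac{1}{2^{2}}\right)^{2} = \left(\left(3 + 2 \cdot 25\right) + \frac{1}{4}\right)^{2} = \left(\left(3 + 50\right) + \frac{1}{4}\right)^{2} = \left(53 + \frac{1}{4}\right)^{2} = \left(\frac{213}{4}\right)^{2} = \frac{45369}{16}$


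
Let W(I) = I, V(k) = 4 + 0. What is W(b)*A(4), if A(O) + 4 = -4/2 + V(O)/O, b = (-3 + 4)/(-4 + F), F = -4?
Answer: 5/8 ≈ 0.62500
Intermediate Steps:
V(k) = 4
b = -1/8 (b = (-3 + 4)/(-4 - 4) = 1/(-8) = 1*(-1/8) = -1/8 ≈ -0.12500)
A(O) = -6 + 4/O (A(O) = -4 + (-4/2 + 4/O) = -4 + (-4*1/2 + 4/O) = -4 + (-2 + 4/O) = -6 + 4/O)
W(b)*A(4) = -(-6 + 4/4)/8 = -(-6 + 4*(1/4))/8 = -(-6 + 1)/8 = -1/8*(-5) = 5/8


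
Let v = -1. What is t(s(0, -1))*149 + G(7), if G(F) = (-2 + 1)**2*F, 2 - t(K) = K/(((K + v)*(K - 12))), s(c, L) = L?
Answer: 8079/26 ≈ 310.73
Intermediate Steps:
t(K) = 2 - K/((-1 + K)*(-12 + K)) (t(K) = 2 - K/((K - 1)*(K - 12)) = 2 - K/((-1 + K)*(-12 + K)))
G(F) = F (G(F) = (-1)**2*F = 1*F = F)
t(s(0, -1))*149 + G(7) = ((24 - 27*(-1) + 2*(-1)**2)/(12 + (-1)**2 - 13*(-1)))*149 + 7 = ((24 + 27 + 2*1)/(12 + 1 + 13))*149 + 7 = ((24 + 27 + 2)/26)*149 + 7 = ((1/26)*53)*149 + 7 = (53/26)*149 + 7 = 7897/26 + 7 = 8079/26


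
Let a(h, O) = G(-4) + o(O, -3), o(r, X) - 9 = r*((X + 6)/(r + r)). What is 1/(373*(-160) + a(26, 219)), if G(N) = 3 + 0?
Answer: -2/119333 ≈ -1.6760e-5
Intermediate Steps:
o(r, X) = 12 + X/2 (o(r, X) = 9 + r*((X + 6)/(r + r)) = 9 + r*((6 + X)/((2*r))) = 9 + r*((6 + X)*(1/(2*r))) = 9 + r*((6 + X)/(2*r)) = 9 + (3 + X/2) = 12 + X/2)
G(N) = 3
a(h, O) = 27/2 (a(h, O) = 3 + (12 + (½)*(-3)) = 3 + (12 - 3/2) = 3 + 21/2 = 27/2)
1/(373*(-160) + a(26, 219)) = 1/(373*(-160) + 27/2) = 1/(-59680 + 27/2) = 1/(-119333/2) = -2/119333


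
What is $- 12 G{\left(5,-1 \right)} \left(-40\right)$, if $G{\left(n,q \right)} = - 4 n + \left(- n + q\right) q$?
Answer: $-6720$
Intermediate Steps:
$G{\left(n,q \right)} = - 4 n + q \left(q - n\right)$ ($G{\left(n,q \right)} = - 4 n + \left(q - n\right) q = - 4 n + q \left(q - n\right)$)
$- 12 G{\left(5,-1 \right)} \left(-40\right) = - 12 \left(\left(-1\right)^{2} - 20 - 5 \left(-1\right)\right) \left(-40\right) = - 12 \left(1 - 20 + 5\right) \left(-40\right) = \left(-12\right) \left(-14\right) \left(-40\right) = 168 \left(-40\right) = -6720$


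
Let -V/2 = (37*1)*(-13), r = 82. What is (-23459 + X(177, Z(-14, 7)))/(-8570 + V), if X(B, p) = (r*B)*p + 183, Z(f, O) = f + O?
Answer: 62437/3804 ≈ 16.414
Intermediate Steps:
Z(f, O) = O + f
X(B, p) = 183 + 82*B*p (X(B, p) = (82*B)*p + 183 = 82*B*p + 183 = 183 + 82*B*p)
V = 962 (V = -2*37*1*(-13) = -74*(-13) = -2*(-481) = 962)
(-23459 + X(177, Z(-14, 7)))/(-8570 + V) = (-23459 + (183 + 82*177*(7 - 14)))/(-8570 + 962) = (-23459 + (183 + 82*177*(-7)))/(-7608) = (-23459 + (183 - 101598))*(-1/7608) = (-23459 - 101415)*(-1/7608) = -124874*(-1/7608) = 62437/3804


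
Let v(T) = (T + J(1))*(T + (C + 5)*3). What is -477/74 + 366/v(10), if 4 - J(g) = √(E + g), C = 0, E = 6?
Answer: -89269/16650 + 122*√7/1575 ≈ -5.1566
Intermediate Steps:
J(g) = 4 - √(6 + g)
v(T) = (15 + T)*(4 + T - √7) (v(T) = (T + (4 - √(6 + 1)))*(T + (0 + 5)*3) = (T + (4 - √7))*(T + 5*3) = (4 + T - √7)*(T + 15) = (4 + T - √7)*(15 + T) = (15 + T)*(4 + T - √7))
-477/74 + 366/v(10) = -477/74 + 366/(60 + 10² - 15*√7 + 19*10 - 1*10*√7) = -477*1/74 + 366/(60 + 100 - 15*√7 + 190 - 10*√7) = -477/74 + 366/(350 - 25*√7)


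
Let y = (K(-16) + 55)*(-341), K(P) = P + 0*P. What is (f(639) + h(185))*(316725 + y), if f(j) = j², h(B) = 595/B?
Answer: 4584158794296/37 ≈ 1.2390e+11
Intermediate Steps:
K(P) = P (K(P) = P + 0 = P)
y = -13299 (y = (-16 + 55)*(-341) = 39*(-341) = -13299)
(f(639) + h(185))*(316725 + y) = (639² + 595/185)*(316725 - 13299) = (408321 + 595*(1/185))*303426 = (408321 + 119/37)*303426 = (15107996/37)*303426 = 4584158794296/37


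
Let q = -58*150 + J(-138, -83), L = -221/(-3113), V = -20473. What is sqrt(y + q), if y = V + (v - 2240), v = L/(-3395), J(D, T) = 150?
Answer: 17*I*sqrt(12082884017409590)/10568635 ≈ 176.81*I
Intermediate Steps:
L = 221/3113 (L = -221*(-1/3113) = 221/3113 ≈ 0.070993)
v = -221/10568635 (v = (221/3113)/(-3395) = (221/3113)*(-1/3395) = -221/10568635 ≈ -2.0911e-5)
y = -240045406976/10568635 (y = -20473 + (-221/10568635 - 2240) = -20473 - 23673742621/10568635 = -240045406976/10568635 ≈ -22713.)
q = -8550 (q = -58*150 + 150 = -8700 + 150 = -8550)
sqrt(y + q) = sqrt(-240045406976/10568635 - 8550) = sqrt(-330407236226/10568635) = 17*I*sqrt(12082884017409590)/10568635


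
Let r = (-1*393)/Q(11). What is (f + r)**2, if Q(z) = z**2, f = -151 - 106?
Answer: 991620100/14641 ≈ 67729.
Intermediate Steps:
f = -257
r = -393/121 (r = (-1*393)/(11**2) = -393/121 ≈ -3.2479)
(f + r)**2 = (-257 - 393/121)**2 = (-31490/121)**2 = 991620100/14641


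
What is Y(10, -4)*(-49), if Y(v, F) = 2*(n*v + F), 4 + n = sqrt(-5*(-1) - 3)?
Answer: 4312 - 980*sqrt(2) ≈ 2926.1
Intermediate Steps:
n = -4 + sqrt(2) (n = -4 + sqrt(-5*(-1) - 3) = -4 + sqrt(5 - 3) = -4 + sqrt(2) ≈ -2.5858)
Y(v, F) = 2*F + 2*v*(-4 + sqrt(2)) (Y(v, F) = 2*((-4 + sqrt(2))*v + F) = 2*(v*(-4 + sqrt(2)) + F) = 2*(F + v*(-4 + sqrt(2))) = 2*F + 2*v*(-4 + sqrt(2)))
Y(10, -4)*(-49) = (2*(-4) - 2*10*(4 - sqrt(2)))*(-49) = (-8 + (-80 + 20*sqrt(2)))*(-49) = (-88 + 20*sqrt(2))*(-49) = 4312 - 980*sqrt(2)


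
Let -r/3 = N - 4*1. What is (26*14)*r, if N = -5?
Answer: 9828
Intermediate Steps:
r = 27 (r = -3*(-5 - 4*1) = -3*(-5 - 4) = -3*(-9) = 27)
(26*14)*r = (26*14)*27 = 364*27 = 9828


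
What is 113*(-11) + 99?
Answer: -1144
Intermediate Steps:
113*(-11) + 99 = -1243 + 99 = -1144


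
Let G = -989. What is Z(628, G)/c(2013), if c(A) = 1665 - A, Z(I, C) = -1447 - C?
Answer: 229/174 ≈ 1.3161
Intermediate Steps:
Z(628, G)/c(2013) = (-1447 - 1*(-989))/(1665 - 1*2013) = (-1447 + 989)/(1665 - 2013) = -458/(-348) = -458*(-1/348) = 229/174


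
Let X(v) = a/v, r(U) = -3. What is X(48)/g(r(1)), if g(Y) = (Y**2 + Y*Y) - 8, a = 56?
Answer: 7/60 ≈ 0.11667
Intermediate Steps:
g(Y) = -8 + 2*Y**2 (g(Y) = (Y**2 + Y**2) - 8 = 2*Y**2 - 8 = -8 + 2*Y**2)
X(v) = 56/v
X(48)/g(r(1)) = (56/48)/(-8 + 2*(-3)**2) = (56*(1/48))/(-8 + 2*9) = (7/6)/(-8 + 18) = (7/6)/10 = (1/10)*(7/6) = 7/60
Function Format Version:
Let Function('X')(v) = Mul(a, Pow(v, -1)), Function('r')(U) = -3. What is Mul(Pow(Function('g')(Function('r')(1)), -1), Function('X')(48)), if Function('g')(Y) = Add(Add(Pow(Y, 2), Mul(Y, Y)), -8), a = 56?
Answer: Rational(7, 60) ≈ 0.11667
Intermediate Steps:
Function('g')(Y) = Add(-8, Mul(2, Pow(Y, 2))) (Function('g')(Y) = Add(Add(Pow(Y, 2), Pow(Y, 2)), -8) = Add(Mul(2, Pow(Y, 2)), -8) = Add(-8, Mul(2, Pow(Y, 2))))
Function('X')(v) = Mul(56, Pow(v, -1))
Mul(Pow(Function('g')(Function('r')(1)), -1), Function('X')(48)) = Mul(Pow(Add(-8, Mul(2, Pow(-3, 2))), -1), Mul(56, Pow(48, -1))) = Mul(Pow(Add(-8, Mul(2, 9)), -1), Mul(56, Rational(1, 48))) = Mul(Pow(Add(-8, 18), -1), Rational(7, 6)) = Mul(Pow(10, -1), Rational(7, 6)) = Mul(Rational(1, 10), Rational(7, 6)) = Rational(7, 60)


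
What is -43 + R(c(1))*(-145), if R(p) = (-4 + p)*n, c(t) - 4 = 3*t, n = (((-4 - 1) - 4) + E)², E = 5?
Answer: -7003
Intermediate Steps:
n = 16 (n = (((-4 - 1) - 4) + 5)² = ((-5 - 4) + 5)² = (-9 + 5)² = (-4)² = 16)
c(t) = 4 + 3*t
R(p) = -64 + 16*p (R(p) = (-4 + p)*16 = -64 + 16*p)
-43 + R(c(1))*(-145) = -43 + (-64 + 16*(4 + 3*1))*(-145) = -43 + (-64 + 16*(4 + 3))*(-145) = -43 + (-64 + 16*7)*(-145) = -43 + (-64 + 112)*(-145) = -43 + 48*(-145) = -43 - 6960 = -7003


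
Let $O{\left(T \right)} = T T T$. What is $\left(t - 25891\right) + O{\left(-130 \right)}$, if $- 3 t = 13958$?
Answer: $- \frac{6682631}{3} \approx -2.2275 \cdot 10^{6}$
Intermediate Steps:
$t = - \frac{13958}{3}$ ($t = \left(- \frac{1}{3}\right) 13958 = - \frac{13958}{3} \approx -4652.7$)
$O{\left(T \right)} = T^{3}$ ($O{\left(T \right)} = T^{2} T = T^{3}$)
$\left(t - 25891\right) + O{\left(-130 \right)} = \left(- \frac{13958}{3} - 25891\right) + \left(-130\right)^{3} = - \frac{91631}{3} - 2197000 = - \frac{6682631}{3}$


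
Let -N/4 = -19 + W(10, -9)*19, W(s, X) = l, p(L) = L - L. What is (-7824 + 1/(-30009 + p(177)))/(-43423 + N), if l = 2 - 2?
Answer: 234790417/1300800123 ≈ 0.18050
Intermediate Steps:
p(L) = 0
l = 0
W(s, X) = 0
N = 76 (N = -4*(-19 + 0*19) = -4*(-19 + 0) = -4*(-19) = 76)
(-7824 + 1/(-30009 + p(177)))/(-43423 + N) = (-7824 + 1/(-30009 + 0))/(-43423 + 76) = (-7824 + 1/(-30009))/(-43347) = (-7824 - 1/30009)*(-1/43347) = -234790417/30009*(-1/43347) = 234790417/1300800123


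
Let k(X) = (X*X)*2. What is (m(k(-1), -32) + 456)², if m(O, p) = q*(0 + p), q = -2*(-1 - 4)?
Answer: 18496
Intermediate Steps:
q = 10 (q = -2*(-5) = 10)
k(X) = 2*X² (k(X) = X²*2 = 2*X²)
m(O, p) = 10*p (m(O, p) = 10*(0 + p) = 10*p)
(m(k(-1), -32) + 456)² = (10*(-32) + 456)² = (-320 + 456)² = 136² = 18496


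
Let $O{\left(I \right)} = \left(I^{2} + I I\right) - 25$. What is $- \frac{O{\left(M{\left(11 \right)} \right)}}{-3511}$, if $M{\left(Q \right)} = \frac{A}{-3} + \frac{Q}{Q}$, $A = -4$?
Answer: $- \frac{127}{31599} \approx -0.0040191$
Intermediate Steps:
$M{\left(Q \right)} = \frac{7}{3}$ ($M{\left(Q \right)} = - \frac{4}{-3} + \frac{Q}{Q} = \left(-4\right) \left(- \frac{1}{3}\right) + 1 = \frac{4}{3} + 1 = \frac{7}{3}$)
$O{\left(I \right)} = -25 + 2 I^{2}$ ($O{\left(I \right)} = \left(I^{2} + I^{2}\right) - 25 = 2 I^{2} - 25 = -25 + 2 I^{2}$)
$- \frac{O{\left(M{\left(11 \right)} \right)}}{-3511} = - \frac{-25 + 2 \left(\frac{7}{3}\right)^{2}}{-3511} = - \frac{\left(-25 + 2 \cdot \frac{49}{9}\right) \left(-1\right)}{3511} = - \frac{\left(-25 + \frac{98}{9}\right) \left(-1\right)}{3511} = - \frac{\left(-127\right) \left(-1\right)}{9 \cdot 3511} = \left(-1\right) \frac{127}{31599} = - \frac{127}{31599}$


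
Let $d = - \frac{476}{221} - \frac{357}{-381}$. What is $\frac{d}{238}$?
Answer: $- \frac{287}{56134} \approx -0.0051128$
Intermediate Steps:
$d = - \frac{2009}{1651}$ ($d = \left(-476\right) \frac{1}{221} - - \frac{119}{127} = - \frac{28}{13} + \frac{119}{127} = - \frac{2009}{1651} \approx -1.2168$)
$\frac{d}{238} = - \frac{2009}{1651 \cdot 238} = \left(- \frac{2009}{1651}\right) \frac{1}{238} = - \frac{287}{56134}$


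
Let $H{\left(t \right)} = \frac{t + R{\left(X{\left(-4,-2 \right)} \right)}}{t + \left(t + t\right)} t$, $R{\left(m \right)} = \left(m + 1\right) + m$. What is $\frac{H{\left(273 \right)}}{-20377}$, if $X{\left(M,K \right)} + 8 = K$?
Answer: $- \frac{254}{61131} \approx -0.004155$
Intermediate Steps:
$X{\left(M,K \right)} = -8 + K$
$R{\left(m \right)} = 1 + 2 m$ ($R{\left(m \right)} = \left(1 + m\right) + m = 1 + 2 m$)
$H{\left(t \right)} = - \frac{19}{3} + \frac{t}{3}$ ($H{\left(t \right)} = \frac{t + \left(1 + 2 \left(-8 - 2\right)\right)}{t + \left(t + t\right)} t = \frac{t + \left(1 + 2 \left(-10\right)\right)}{t + 2 t} t = \frac{t + \left(1 - 20\right)}{3 t} t = \left(t - 19\right) \frac{1}{3 t} t = \left(-19 + t\right) \frac{1}{3 t} t = \frac{-19 + t}{3 t} t = - \frac{19}{3} + \frac{t}{3}$)
$\frac{H{\left(273 \right)}}{-20377} = \frac{- \frac{19}{3} + \frac{1}{3} \cdot 273}{-20377} = \left(- \frac{19}{3} + 91\right) \left(- \frac{1}{20377}\right) = \frac{254}{3} \left(- \frac{1}{20377}\right) = - \frac{254}{61131}$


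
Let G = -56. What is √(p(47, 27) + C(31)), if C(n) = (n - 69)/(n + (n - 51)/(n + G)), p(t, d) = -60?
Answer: I*√1547070/159 ≈ 7.8227*I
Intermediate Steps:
C(n) = (-69 + n)/(n + (-51 + n)/(-56 + n)) (C(n) = (n - 69)/(n + (n - 51)/(n - 56)) = (-69 + n)/(n + (-51 + n)/(-56 + n)))
√(p(47, 27) + C(31)) = √(-60 + (3864 + 31² - 125*31)/(-51 + 31² - 55*31)) = √(-60 + (3864 + 961 - 3875)/(-51 + 961 - 1705)) = √(-60 + 950/(-795)) = √(-60 - 1/795*950) = √(-60 - 190/159) = √(-9730/159) = I*√1547070/159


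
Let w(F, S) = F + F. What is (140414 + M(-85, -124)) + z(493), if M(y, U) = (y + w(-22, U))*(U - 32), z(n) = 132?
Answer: 160670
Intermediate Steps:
w(F, S) = 2*F
M(y, U) = (-44 + y)*(-32 + U) (M(y, U) = (y + 2*(-22))*(U - 32) = (y - 44)*(-32 + U) = (-44 + y)*(-32 + U))
(140414 + M(-85, -124)) + z(493) = (140414 + (1408 - 44*(-124) - 32*(-85) - 124*(-85))) + 132 = (140414 + (1408 + 5456 + 2720 + 10540)) + 132 = (140414 + 20124) + 132 = 160538 + 132 = 160670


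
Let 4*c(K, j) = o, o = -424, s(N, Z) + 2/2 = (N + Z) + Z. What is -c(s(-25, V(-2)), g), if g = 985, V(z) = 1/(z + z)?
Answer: 106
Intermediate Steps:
V(z) = 1/(2*z)
s(N, Z) = -1 + N + 2*Z (s(N, Z) = -1 + ((N + Z) + Z) = -1 + (N + 2*Z) = -1 + N + 2*Z)
c(K, j) = -106 (c(K, j) = (¼)*(-424) = -106)
-c(s(-25, V(-2)), g) = -1*(-106) = 106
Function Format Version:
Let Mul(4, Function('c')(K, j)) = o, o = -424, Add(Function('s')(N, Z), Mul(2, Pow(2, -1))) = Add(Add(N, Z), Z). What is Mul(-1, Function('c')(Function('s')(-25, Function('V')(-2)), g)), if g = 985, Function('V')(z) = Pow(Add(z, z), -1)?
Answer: 106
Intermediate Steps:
Function('V')(z) = Mul(Rational(1, 2), Pow(z, -1)) (Function('V')(z) = Pow(Mul(2, z), -1) = Mul(Rational(1, 2), Pow(z, -1)))
Function('s')(N, Z) = Add(-1, N, Mul(2, Z)) (Function('s')(N, Z) = Add(-1, Add(Add(N, Z), Z)) = Add(-1, Add(N, Mul(2, Z))) = Add(-1, N, Mul(2, Z)))
Function('c')(K, j) = -106 (Function('c')(K, j) = Mul(Rational(1, 4), -424) = -106)
Mul(-1, Function('c')(Function('s')(-25, Function('V')(-2)), g)) = Mul(-1, -106) = 106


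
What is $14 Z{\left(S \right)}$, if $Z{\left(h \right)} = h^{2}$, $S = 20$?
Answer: $5600$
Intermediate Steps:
$14 Z{\left(S \right)} = 14 \cdot 20^{2} = 14 \cdot 400 = 5600$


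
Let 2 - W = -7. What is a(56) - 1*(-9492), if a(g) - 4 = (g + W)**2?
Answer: 13721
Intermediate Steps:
W = 9 (W = 2 - 1*(-7) = 2 + 7 = 9)
a(g) = 4 + (9 + g)**2 (a(g) = 4 + (g + 9)**2 = 4 + (9 + g)**2)
a(56) - 1*(-9492) = (4 + (9 + 56)**2) - 1*(-9492) = (4 + 65**2) + 9492 = (4 + 4225) + 9492 = 4229 + 9492 = 13721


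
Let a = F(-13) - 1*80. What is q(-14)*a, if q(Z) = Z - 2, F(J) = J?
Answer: 1488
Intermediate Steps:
q(Z) = -2 + Z
a = -93 (a = -13 - 1*80 = -13 - 80 = -93)
q(-14)*a = (-2 - 14)*(-93) = -16*(-93) = 1488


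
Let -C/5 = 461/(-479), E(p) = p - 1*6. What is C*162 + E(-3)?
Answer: 369099/479 ≈ 770.56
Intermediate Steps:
E(p) = -6 + p (E(p) = p - 6 = -6 + p)
C = 2305/479 (C = -2305/(-479) = -2305*(-1)/479 = -5*(-461/479) = 2305/479 ≈ 4.8121)
C*162 + E(-3) = (2305/479)*162 + (-6 - 3) = 373410/479 - 9 = 369099/479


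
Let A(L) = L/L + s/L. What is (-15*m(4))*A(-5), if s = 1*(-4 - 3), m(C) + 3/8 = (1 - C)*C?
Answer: 891/2 ≈ 445.50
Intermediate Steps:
m(C) = -3/8 + C*(1 - C) (m(C) = -3/8 + (1 - C)*C = -3/8 + C*(1 - C))
s = -7 (s = 1*(-7) = -7)
A(L) = 1 - 7/L (A(L) = L/L - 7/L = 1 - 7/L)
(-15*m(4))*A(-5) = (-15*(-3/8 + 4 - 1*4²))*((-7 - 5)/(-5)) = (-15*(-3/8 + 4 - 1*16))*(-⅕*(-12)) = -15*(-3/8 + 4 - 16)*(12/5) = -15*(-99/8)*(12/5) = (1485/8)*(12/5) = 891/2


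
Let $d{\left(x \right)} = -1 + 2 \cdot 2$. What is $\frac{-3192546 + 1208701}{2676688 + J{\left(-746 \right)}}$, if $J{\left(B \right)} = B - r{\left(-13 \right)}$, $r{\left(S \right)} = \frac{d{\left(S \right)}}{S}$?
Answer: $- \frac{25789985}{34787249} \approx -0.74136$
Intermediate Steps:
$d{\left(x \right)} = 3$ ($d{\left(x \right)} = -1 + 4 = 3$)
$r{\left(S \right)} = \frac{3}{S}$
$J{\left(B \right)} = \frac{3}{13} + B$ ($J{\left(B \right)} = B - \frac{3}{-13} = B - 3 \left(- \frac{1}{13}\right) = B - - \frac{3}{13} = B + \frac{3}{13} = \frac{3}{13} + B$)
$\frac{-3192546 + 1208701}{2676688 + J{\left(-746 \right)}} = \frac{-3192546 + 1208701}{2676688 + \left(\frac{3}{13} - 746\right)} = - \frac{1983845}{2676688 - \frac{9695}{13}} = - \frac{1983845}{\frac{34787249}{13}} = \left(-1983845\right) \frac{13}{34787249} = - \frac{25789985}{34787249}$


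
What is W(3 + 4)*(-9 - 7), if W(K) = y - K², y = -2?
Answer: 816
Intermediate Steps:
W(K) = -2 - K²
W(3 + 4)*(-9 - 7) = (-2 - (3 + 4)²)*(-9 - 7) = (-2 - 1*7²)*(-16) = (-2 - 1*49)*(-16) = (-2 - 49)*(-16) = -51*(-16) = 816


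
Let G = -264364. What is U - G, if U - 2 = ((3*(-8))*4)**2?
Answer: 273582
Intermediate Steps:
U = 9218 (U = 2 + ((3*(-8))*4)**2 = 2 + (-24*4)**2 = 2 + (-96)**2 = 2 + 9216 = 9218)
U - G = 9218 - 1*(-264364) = 9218 + 264364 = 273582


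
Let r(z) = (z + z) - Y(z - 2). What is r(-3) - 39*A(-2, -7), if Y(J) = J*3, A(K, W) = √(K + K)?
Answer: 9 - 78*I ≈ 9.0 - 78.0*I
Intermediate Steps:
A(K, W) = √2*√K (A(K, W) = √(2*K) = √2*√K)
Y(J) = 3*J
r(z) = 6 - z (r(z) = (z + z) - 3*(z - 2) = 2*z - 3*(-2 + z) = 2*z - (-6 + 3*z) = 2*z + (6 - 3*z) = 6 - z)
r(-3) - 39*A(-2, -7) = (6 - 1*(-3)) - 39*√2*√(-2) = (6 + 3) - 39*√2*I*√2 = 9 - 78*I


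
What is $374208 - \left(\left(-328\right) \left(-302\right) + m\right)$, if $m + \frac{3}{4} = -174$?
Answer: $\frac{1101307}{4} \approx 2.7533 \cdot 10^{5}$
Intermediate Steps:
$m = - \frac{699}{4}$ ($m = - \frac{3}{4} - 174 = - \frac{699}{4} \approx -174.75$)
$374208 - \left(\left(-328\right) \left(-302\right) + m\right) = 374208 - \left(\left(-328\right) \left(-302\right) - \frac{699}{4}\right) = 374208 - \left(99056 - \frac{699}{4}\right) = 374208 - \frac{395525}{4} = \frac{1101307}{4}$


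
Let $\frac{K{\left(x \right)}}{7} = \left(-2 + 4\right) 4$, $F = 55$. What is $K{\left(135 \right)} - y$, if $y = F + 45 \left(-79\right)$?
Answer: $3556$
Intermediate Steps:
$K{\left(x \right)} = 56$ ($K{\left(x \right)} = 7 \left(-2 + 4\right) 4 = 7 \cdot 2 \cdot 4 = 7 \cdot 8 = 56$)
$y = -3500$ ($y = 55 + 45 \left(-79\right) = 55 - 3555 = -3500$)
$K{\left(135 \right)} - y = 56 - -3500 = 56 + 3500 = 3556$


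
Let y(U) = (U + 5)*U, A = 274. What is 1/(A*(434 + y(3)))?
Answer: 1/125492 ≈ 7.9686e-6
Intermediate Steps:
y(U) = U*(5 + U) (y(U) = (5 + U)*U = U*(5 + U))
1/(A*(434 + y(3))) = 1/(274*(434 + 3*(5 + 3))) = 1/(274*(434 + 3*8)) = 1/(274*(434 + 24)) = 1/(274*458) = 1/125492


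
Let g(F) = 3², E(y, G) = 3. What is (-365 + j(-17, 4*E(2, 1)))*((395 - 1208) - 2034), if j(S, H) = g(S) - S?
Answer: 965133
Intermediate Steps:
g(F) = 9
j(S, H) = 9 - S
(-365 + j(-17, 4*E(2, 1)))*((395 - 1208) - 2034) = (-365 + (9 - 1*(-17)))*((395 - 1208) - 2034) = (-365 + (9 + 17))*(-813 - 2034) = (-365 + 26)*(-2847) = -339*(-2847) = 965133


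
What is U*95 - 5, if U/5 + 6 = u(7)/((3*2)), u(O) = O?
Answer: -13805/6 ≈ -2300.8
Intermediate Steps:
U = -145/6 (U = -30 + 5*(7/((3*2))) = -30 + 5*(7/6) = -30 + 35/6 = -145/6 ≈ -24.167)
U*95 - 5 = -145/6*95 - 5 = -13775/6 - 5 = -13805/6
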